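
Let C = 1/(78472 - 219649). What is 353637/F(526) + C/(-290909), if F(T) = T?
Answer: 14523751315581367/21602641103718 ≈ 672.31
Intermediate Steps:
C = -1/141177 (C = 1/(-141177) = -1/141177 ≈ -7.0833e-6)
353637/F(526) + C/(-290909) = 353637/526 - 1/141177/(-290909) = 353637*(1/526) - 1/141177*(-1/290909) = 353637/526 + 1/41069659893 = 14523751315581367/21602641103718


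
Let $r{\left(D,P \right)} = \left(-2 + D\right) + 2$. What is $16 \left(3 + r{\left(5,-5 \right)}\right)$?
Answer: $128$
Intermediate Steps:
$r{\left(D,P \right)} = D$
$16 \left(3 + r{\left(5,-5 \right)}\right) = 16 \left(3 + 5\right) = 16 \cdot 8 = 128$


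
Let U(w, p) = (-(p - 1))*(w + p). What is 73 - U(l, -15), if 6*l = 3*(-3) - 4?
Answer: 1043/3 ≈ 347.67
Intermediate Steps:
l = -13/6 (l = (3*(-3) - 4)/6 = (-9 - 4)/6 = (1/6)*(-13) = -13/6 ≈ -2.1667)
U(w, p) = (1 - p)*(p + w) (U(w, p) = (-(-1 + p))*(p + w) = (1 - p)*(p + w))
73 - U(l, -15) = 73 - (-15 - 13/6 - 1*(-15)**2 - 1*(-15)*(-13/6)) = 73 - (-15 - 13/6 - 1*225 - 65/2) = 73 - (-15 - 13/6 - 225 - 65/2) = 73 - 1*(-824/3) = 73 + 824/3 = 1043/3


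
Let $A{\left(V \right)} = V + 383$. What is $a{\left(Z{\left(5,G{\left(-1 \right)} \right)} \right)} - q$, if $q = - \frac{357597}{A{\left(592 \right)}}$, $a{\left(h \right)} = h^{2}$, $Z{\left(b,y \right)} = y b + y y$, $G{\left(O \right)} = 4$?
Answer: $\frac{540399}{325} \approx 1662.8$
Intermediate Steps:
$A{\left(V \right)} = 383 + V$
$Z{\left(b,y \right)} = y^{2} + b y$ ($Z{\left(b,y \right)} = b y + y^{2} = y^{2} + b y$)
$q = - \frac{119199}{325}$ ($q = - \frac{357597}{383 + 592} = - \frac{357597}{975} = \left(-357597\right) \frac{1}{975} = - \frac{119199}{325} \approx -366.77$)
$a{\left(Z{\left(5,G{\left(-1 \right)} \right)} \right)} - q = \left(4 \left(5 + 4\right)\right)^{2} - - \frac{119199}{325} = \left(4 \cdot 9\right)^{2} + \frac{119199}{325} = 36^{2} + \frac{119199}{325} = 1296 + \frac{119199}{325} = \frac{540399}{325}$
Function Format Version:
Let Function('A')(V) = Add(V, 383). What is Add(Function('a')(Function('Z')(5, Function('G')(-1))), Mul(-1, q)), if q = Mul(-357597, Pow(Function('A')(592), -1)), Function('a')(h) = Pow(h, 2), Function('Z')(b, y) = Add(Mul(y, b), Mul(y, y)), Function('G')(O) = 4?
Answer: Rational(540399, 325) ≈ 1662.8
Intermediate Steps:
Function('A')(V) = Add(383, V)
Function('Z')(b, y) = Add(Pow(y, 2), Mul(b, y)) (Function('Z')(b, y) = Add(Mul(b, y), Pow(y, 2)) = Add(Pow(y, 2), Mul(b, y)))
q = Rational(-119199, 325) (q = Mul(-357597, Pow(Add(383, 592), -1)) = Mul(-357597, Pow(975, -1)) = Mul(-357597, Rational(1, 975)) = Rational(-119199, 325) ≈ -366.77)
Add(Function('a')(Function('Z')(5, Function('G')(-1))), Mul(-1, q)) = Add(Pow(Mul(4, Add(5, 4)), 2), Mul(-1, Rational(-119199, 325))) = Add(Pow(Mul(4, 9), 2), Rational(119199, 325)) = Add(Pow(36, 2), Rational(119199, 325)) = Add(1296, Rational(119199, 325)) = Rational(540399, 325)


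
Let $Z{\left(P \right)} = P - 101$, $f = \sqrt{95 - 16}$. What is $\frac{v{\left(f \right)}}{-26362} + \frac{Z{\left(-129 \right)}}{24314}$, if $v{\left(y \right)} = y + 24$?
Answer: $- \frac{1661699}{160241417} - \frac{\sqrt{79}}{26362} \approx -0.010707$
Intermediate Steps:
$f = \sqrt{79} \approx 8.8882$
$v{\left(y \right)} = 24 + y$
$Z{\left(P \right)} = -101 + P$
$\frac{v{\left(f \right)}}{-26362} + \frac{Z{\left(-129 \right)}}{24314} = \frac{24 + \sqrt{79}}{-26362} + \frac{-101 - 129}{24314} = \left(24 + \sqrt{79}\right) \left(- \frac{1}{26362}\right) - \frac{115}{12157} = \left(- \frac{12}{13181} - \frac{\sqrt{79}}{26362}\right) - \frac{115}{12157} = - \frac{1661699}{160241417} - \frac{\sqrt{79}}{26362}$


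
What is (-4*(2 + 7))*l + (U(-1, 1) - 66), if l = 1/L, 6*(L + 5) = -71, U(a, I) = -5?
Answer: -6955/101 ≈ -68.861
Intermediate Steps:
L = -101/6 (L = -5 + (1/6)*(-71) = -5 - 71/6 = -101/6 ≈ -16.833)
l = -6/101 (l = 1/(-101/6) = -6/101 ≈ -0.059406)
(-4*(2 + 7))*l + (U(-1, 1) - 66) = -4*(2 + 7)*(-6/101) + (-5 - 66) = -4*9*(-6/101) - 71 = -36*(-6/101) - 71 = 216/101 - 71 = -6955/101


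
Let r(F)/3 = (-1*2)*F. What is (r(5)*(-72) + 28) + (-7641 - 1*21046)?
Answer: -26499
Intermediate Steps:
r(F) = -6*F (r(F) = 3*((-1*2)*F) = 3*(-2*F) = -6*F)
(r(5)*(-72) + 28) + (-7641 - 1*21046) = (-6*5*(-72) + 28) + (-7641 - 1*21046) = (-30*(-72) + 28) + (-7641 - 21046) = (2160 + 28) - 28687 = 2188 - 28687 = -26499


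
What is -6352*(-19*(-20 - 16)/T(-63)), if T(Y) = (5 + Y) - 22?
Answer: 271548/5 ≈ 54310.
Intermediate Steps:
T(Y) = -17 + Y
-6352*(-19*(-20 - 16)/T(-63)) = -6352*(-19*(-20 - 16)/(-17 - 63)) = -6352/((-80/((-36*(-19))))) = -6352/((-80/684)) = -6352/((-80*1/684)) = -6352/(-20/171) = -6352*(-171/20) = 271548/5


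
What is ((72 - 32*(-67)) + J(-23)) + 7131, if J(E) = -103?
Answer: 9244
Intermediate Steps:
((72 - 32*(-67)) + J(-23)) + 7131 = ((72 - 32*(-67)) - 103) + 7131 = ((72 + 2144) - 103) + 7131 = (2216 - 103) + 7131 = 2113 + 7131 = 9244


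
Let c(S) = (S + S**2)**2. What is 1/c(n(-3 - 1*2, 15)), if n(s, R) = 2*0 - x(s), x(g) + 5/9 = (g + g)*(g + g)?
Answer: 6561/628801420900 ≈ 1.0434e-8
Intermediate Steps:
x(g) = -5/9 + 4*g**2 (x(g) = -5/9 + (g + g)*(g + g) = -5/9 + (2*g)*(2*g) = -5/9 + 4*g**2)
n(s, R) = 5/9 - 4*s**2 (n(s, R) = 2*0 - (-5/9 + 4*s**2) = 0 + (5/9 - 4*s**2) = 5/9 - 4*s**2)
1/c(n(-3 - 1*2, 15)) = 1/((5/9 - 4*(-3 - 1*2)**2)**2*(1 + (5/9 - 4*(-3 - 1*2)**2))**2) = 1/((5/9 - 4*(-3 - 2)**2)**2*(1 + (5/9 - 4*(-3 - 2)**2))**2) = 1/((5/9 - 4*(-5)**2)**2*(1 + (5/9 - 4*(-5)**2))**2) = 1/((5/9 - 4*25)**2*(1 + (5/9 - 4*25))**2) = 1/((5/9 - 100)**2*(1 + (5/9 - 100))**2) = 1/((-895/9)**2*(1 - 895/9)**2) = 1/(801025*(-886/9)**2/81) = 1/((801025/81)*(784996/81)) = 1/(628801420900/6561) = 6561/628801420900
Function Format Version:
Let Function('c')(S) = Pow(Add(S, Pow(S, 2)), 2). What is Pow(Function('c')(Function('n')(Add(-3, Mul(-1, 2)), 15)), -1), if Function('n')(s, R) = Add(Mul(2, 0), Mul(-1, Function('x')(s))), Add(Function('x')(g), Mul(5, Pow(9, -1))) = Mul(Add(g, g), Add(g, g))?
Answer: Rational(6561, 628801420900) ≈ 1.0434e-8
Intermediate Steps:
Function('x')(g) = Add(Rational(-5, 9), Mul(4, Pow(g, 2))) (Function('x')(g) = Add(Rational(-5, 9), Mul(Add(g, g), Add(g, g))) = Add(Rational(-5, 9), Mul(Mul(2, g), Mul(2, g))) = Add(Rational(-5, 9), Mul(4, Pow(g, 2))))
Function('n')(s, R) = Add(Rational(5, 9), Mul(-4, Pow(s, 2))) (Function('n')(s, R) = Add(Mul(2, 0), Mul(-1, Add(Rational(-5, 9), Mul(4, Pow(s, 2))))) = Add(0, Add(Rational(5, 9), Mul(-4, Pow(s, 2)))) = Add(Rational(5, 9), Mul(-4, Pow(s, 2))))
Pow(Function('c')(Function('n')(Add(-3, Mul(-1, 2)), 15)), -1) = Pow(Mul(Pow(Add(Rational(5, 9), Mul(-4, Pow(Add(-3, Mul(-1, 2)), 2))), 2), Pow(Add(1, Add(Rational(5, 9), Mul(-4, Pow(Add(-3, Mul(-1, 2)), 2)))), 2)), -1) = Pow(Mul(Pow(Add(Rational(5, 9), Mul(-4, Pow(Add(-3, -2), 2))), 2), Pow(Add(1, Add(Rational(5, 9), Mul(-4, Pow(Add(-3, -2), 2)))), 2)), -1) = Pow(Mul(Pow(Add(Rational(5, 9), Mul(-4, Pow(-5, 2))), 2), Pow(Add(1, Add(Rational(5, 9), Mul(-4, Pow(-5, 2)))), 2)), -1) = Pow(Mul(Pow(Add(Rational(5, 9), Mul(-4, 25)), 2), Pow(Add(1, Add(Rational(5, 9), Mul(-4, 25))), 2)), -1) = Pow(Mul(Pow(Add(Rational(5, 9), -100), 2), Pow(Add(1, Add(Rational(5, 9), -100)), 2)), -1) = Pow(Mul(Pow(Rational(-895, 9), 2), Pow(Add(1, Rational(-895, 9)), 2)), -1) = Pow(Mul(Rational(801025, 81), Pow(Rational(-886, 9), 2)), -1) = Pow(Mul(Rational(801025, 81), Rational(784996, 81)), -1) = Pow(Rational(628801420900, 6561), -1) = Rational(6561, 628801420900)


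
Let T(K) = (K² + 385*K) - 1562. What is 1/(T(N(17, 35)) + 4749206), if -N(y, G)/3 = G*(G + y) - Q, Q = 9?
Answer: 1/32173428 ≈ 3.1082e-8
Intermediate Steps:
N(y, G) = 27 - 3*G*(G + y) (N(y, G) = -3*(G*(G + y) - 1*9) = -3*(G*(G + y) - 9) = -3*(-9 + G*(G + y)) = 27 - 3*G*(G + y))
T(K) = -1562 + K² + 385*K
1/(T(N(17, 35)) + 4749206) = 1/((-1562 + (27 - 3*35² - 3*35*17)² + 385*(27 - 3*35² - 3*35*17)) + 4749206) = 1/((-1562 + (27 - 3*1225 - 1785)² + 385*(27 - 3*1225 - 1785)) + 4749206) = 1/((-1562 + (27 - 3675 - 1785)² + 385*(27 - 3675 - 1785)) + 4749206) = 1/((-1562 + (-5433)² + 385*(-5433)) + 4749206) = 1/((-1562 + 29517489 - 2091705) + 4749206) = 1/(27424222 + 4749206) = 1/32173428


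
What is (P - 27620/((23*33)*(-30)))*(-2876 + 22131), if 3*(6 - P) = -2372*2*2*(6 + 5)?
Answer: 1525607076680/2277 ≈ 6.7001e+8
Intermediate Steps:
P = 104386/3 (P = 6 - (-2372)*(2*2)*(6 + 5)/3 = 6 - (-2372)*4*11/3 = 6 - (-2372)*44/3 = 6 - ⅓*(-104368) = 6 + 104368/3 = 104386/3 ≈ 34795.)
(P - 27620/((23*33)*(-30)))*(-2876 + 22131) = (104386/3 - 27620/((23*33)*(-30)))*(-2876 + 22131) = (104386/3 - 27620/(759*(-30)))*19255 = (104386/3 - 27620/(-22770))*19255 = (104386/3 - 27620*(-1/22770))*19255 = (104386/3 + 2762/2277)*19255 = (79231736/2277)*19255 = 1525607076680/2277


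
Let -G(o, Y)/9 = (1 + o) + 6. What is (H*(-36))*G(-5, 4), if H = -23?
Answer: -14904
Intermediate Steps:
G(o, Y) = -63 - 9*o (G(o, Y) = -9*((1 + o) + 6) = -9*(7 + o) = -63 - 9*o)
(H*(-36))*G(-5, 4) = (-23*(-36))*(-63 - 9*(-5)) = 828*(-63 + 45) = 828*(-18) = -14904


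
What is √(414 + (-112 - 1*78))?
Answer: 4*√14 ≈ 14.967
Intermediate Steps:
√(414 + (-112 - 1*78)) = √(414 + (-112 - 78)) = √(414 - 190) = √224 = 4*√14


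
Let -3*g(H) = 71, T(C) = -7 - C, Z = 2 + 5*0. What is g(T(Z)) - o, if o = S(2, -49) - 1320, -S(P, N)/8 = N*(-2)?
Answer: 6241/3 ≈ 2080.3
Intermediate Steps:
S(P, N) = 16*N (S(P, N) = -8*N*(-2) = -(-16)*N = 16*N)
Z = 2 (Z = 2 + 0 = 2)
g(H) = -71/3 (g(H) = -1/3*71 = -71/3)
o = -2104 (o = 16*(-49) - 1320 = -784 - 1320 = -2104)
g(T(Z)) - o = -71/3 - 1*(-2104) = -71/3 + 2104 = 6241/3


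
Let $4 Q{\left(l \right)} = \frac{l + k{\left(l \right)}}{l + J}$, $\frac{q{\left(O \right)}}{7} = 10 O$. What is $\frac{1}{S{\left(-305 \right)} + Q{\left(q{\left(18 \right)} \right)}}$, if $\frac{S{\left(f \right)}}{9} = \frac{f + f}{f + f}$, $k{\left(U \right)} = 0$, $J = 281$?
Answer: $\frac{1541}{14184} \approx 0.10864$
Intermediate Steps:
$q{\left(O \right)} = 70 O$ ($q{\left(O \right)} = 7 \cdot 10 O = 70 O$)
$S{\left(f \right)} = 9$ ($S{\left(f \right)} = 9 \frac{f + f}{f + f} = 9 \frac{2 f}{2 f} = 9 \cdot 2 f \frac{1}{2 f} = 9 \cdot 1 = 9$)
$Q{\left(l \right)} = \frac{l}{4 \left(281 + l\right)}$ ($Q{\left(l \right)} = \frac{\left(l + 0\right) \frac{1}{l + 281}}{4} = \frac{l \frac{1}{281 + l}}{4} = \frac{l}{4 \left(281 + l\right)}$)
$\frac{1}{S{\left(-305 \right)} + Q{\left(q{\left(18 \right)} \right)}} = \frac{1}{9 + \frac{70 \cdot 18}{4 \left(281 + 70 \cdot 18\right)}} = \frac{1}{9 + \frac{1}{4} \cdot 1260 \frac{1}{281 + 1260}} = \frac{1}{9 + \frac{1}{4} \cdot 1260 \cdot \frac{1}{1541}} = \frac{1}{9 + \frac{315}{1541}} = \frac{1}{\frac{14184}{1541}} = \frac{1541}{14184}$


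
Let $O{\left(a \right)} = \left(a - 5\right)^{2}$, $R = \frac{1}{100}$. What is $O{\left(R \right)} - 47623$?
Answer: $- \frac{475980999}{10000} \approx -47598.0$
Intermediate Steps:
$R = \frac{1}{100} \approx 0.01$
$O{\left(a \right)} = \left(-5 + a\right)^{2}$
$O{\left(R \right)} - 47623 = \left(-5 + \frac{1}{100}\right)^{2} - 47623 = \left(- \frac{499}{100}\right)^{2} - 47623 = \frac{249001}{10000} - 47623 = - \frac{475980999}{10000}$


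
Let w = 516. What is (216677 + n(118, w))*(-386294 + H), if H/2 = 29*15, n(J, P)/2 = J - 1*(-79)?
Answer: -83664373104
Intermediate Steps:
n(J, P) = 158 + 2*J (n(J, P) = 2*(J - 1*(-79)) = 2*(J + 79) = 2*(79 + J) = 158 + 2*J)
H = 870 (H = 2*(29*15) = 2*435 = 870)
(216677 + n(118, w))*(-386294 + H) = (216677 + (158 + 2*118))*(-386294 + 870) = (216677 + (158 + 236))*(-385424) = (216677 + 394)*(-385424) = 217071*(-385424) = -83664373104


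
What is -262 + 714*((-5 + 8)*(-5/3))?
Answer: -3832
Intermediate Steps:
-262 + 714*((-5 + 8)*(-5/3)) = -262 + 714*(3*(-5*1/3)) = -262 + 714*(3*(-5/3)) = -262 + 714*(-5) = -262 - 3570 = -3832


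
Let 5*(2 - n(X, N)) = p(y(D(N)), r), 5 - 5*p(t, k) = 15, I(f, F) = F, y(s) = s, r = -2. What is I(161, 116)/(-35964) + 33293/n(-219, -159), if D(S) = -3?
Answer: 498895489/35964 ≈ 13872.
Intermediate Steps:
p(t, k) = -2 (p(t, k) = 1 - ⅕*15 = 1 - 3 = -2)
n(X, N) = 12/5 (n(X, N) = 2 - ⅕*(-2) = 2 + ⅖ = 12/5)
I(161, 116)/(-35964) + 33293/n(-219, -159) = 116/(-35964) + 33293/(12/5) = 116*(-1/35964) + 33293*(5/12) = -29/8991 + 166465/12 = 498895489/35964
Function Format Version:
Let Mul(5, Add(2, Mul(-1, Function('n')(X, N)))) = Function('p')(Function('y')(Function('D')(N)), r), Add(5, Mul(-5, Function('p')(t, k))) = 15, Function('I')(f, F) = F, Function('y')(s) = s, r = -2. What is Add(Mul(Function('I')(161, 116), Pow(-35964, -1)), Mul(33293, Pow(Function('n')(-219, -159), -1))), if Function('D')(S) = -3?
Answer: Rational(498895489, 35964) ≈ 13872.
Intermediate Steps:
Function('p')(t, k) = -2 (Function('p')(t, k) = Add(1, Mul(Rational(-1, 5), 15)) = Add(1, -3) = -2)
Function('n')(X, N) = Rational(12, 5) (Function('n')(X, N) = Add(2, Mul(Rational(-1, 5), -2)) = Add(2, Rational(2, 5)) = Rational(12, 5))
Add(Mul(Function('I')(161, 116), Pow(-35964, -1)), Mul(33293, Pow(Function('n')(-219, -159), -1))) = Add(Mul(116, Pow(-35964, -1)), Mul(33293, Pow(Rational(12, 5), -1))) = Add(Mul(116, Rational(-1, 35964)), Mul(33293, Rational(5, 12))) = Add(Rational(-29, 8991), Rational(166465, 12)) = Rational(498895489, 35964)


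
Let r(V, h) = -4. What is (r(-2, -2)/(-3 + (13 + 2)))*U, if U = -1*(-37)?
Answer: -37/3 ≈ -12.333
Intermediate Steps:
U = 37
(r(-2, -2)/(-3 + (13 + 2)))*U = (-4/(-3 + (13 + 2)))*37 = (-4/(-3 + 15))*37 = (-4/12)*37 = ((1/12)*(-4))*37 = -⅓*37 = -37/3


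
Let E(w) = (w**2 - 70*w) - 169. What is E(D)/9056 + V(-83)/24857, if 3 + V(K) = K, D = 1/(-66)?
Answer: -21576486847/980557345152 ≈ -0.022004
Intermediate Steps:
D = -1/66 ≈ -0.015152
V(K) = -3 + K
E(w) = -169 + w**2 - 70*w
E(D)/9056 + V(-83)/24857 = (-169 + (-1/66)**2 - 70*(-1/66))/9056 + (-3 - 83)/24857 = (-169 + 1/4356 + 35/33)*(1/9056) - 86*1/24857 = -731543/4356*1/9056 - 86/24857 = -731543/39447936 - 86/24857 = -21576486847/980557345152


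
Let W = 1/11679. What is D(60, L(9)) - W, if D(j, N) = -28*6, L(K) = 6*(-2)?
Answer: -1962073/11679 ≈ -168.00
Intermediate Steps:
W = 1/11679 ≈ 8.5624e-5
L(K) = -12
D(j, N) = -168
D(60, L(9)) - W = -168 - 1*1/11679 = -168 - 1/11679 = -1962073/11679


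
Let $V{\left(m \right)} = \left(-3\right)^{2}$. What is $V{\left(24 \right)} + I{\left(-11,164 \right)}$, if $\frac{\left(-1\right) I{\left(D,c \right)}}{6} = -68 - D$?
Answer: $351$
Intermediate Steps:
$I{\left(D,c \right)} = 408 + 6 D$ ($I{\left(D,c \right)} = - 6 \left(-68 - D\right) = 408 + 6 D$)
$V{\left(m \right)} = 9$
$V{\left(24 \right)} + I{\left(-11,164 \right)} = 9 + \left(408 + 6 \left(-11\right)\right) = 9 + \left(408 - 66\right) = 9 + 342 = 351$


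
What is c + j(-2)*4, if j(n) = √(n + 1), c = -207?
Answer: -207 + 4*I ≈ -207.0 + 4.0*I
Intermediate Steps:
j(n) = √(1 + n)
c + j(-2)*4 = -207 + √(1 - 2)*4 = -207 + √(-1)*4 = -207 + I*4 = -207 + 4*I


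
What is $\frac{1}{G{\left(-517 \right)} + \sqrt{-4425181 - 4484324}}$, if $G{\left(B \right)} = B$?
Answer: $- \frac{47}{834254} - \frac{3 i \sqrt{989945}}{9176794} \approx -5.6338 \cdot 10^{-5} - 0.00032526 i$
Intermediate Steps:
$\frac{1}{G{\left(-517 \right)} + \sqrt{-4425181 - 4484324}} = \frac{1}{-517 + \sqrt{-4425181 - 4484324}} = \frac{1}{-517 + \sqrt{-8909505}} = \frac{1}{-517 + 3 i \sqrt{989945}}$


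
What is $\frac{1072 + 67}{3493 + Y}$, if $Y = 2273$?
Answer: $\frac{1139}{5766} \approx 0.19754$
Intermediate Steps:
$\frac{1072 + 67}{3493 + Y} = \frac{1072 + 67}{3493 + 2273} = \frac{1139}{5766}$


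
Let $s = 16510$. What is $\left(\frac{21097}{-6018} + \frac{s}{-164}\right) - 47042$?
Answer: $- \frac{342139802}{7257} \approx -47146.0$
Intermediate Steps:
$\left(\frac{21097}{-6018} + \frac{s}{-164}\right) - 47042 = \left(\frac{21097}{-6018} + \frac{16510}{-164}\right) - 47042 = \left(21097 \left(- \frac{1}{6018}\right) + 16510 \left(- \frac{1}{164}\right)\right) - 47042 = \left(- \frac{1241}{354} - \frac{8255}{82}\right) - 47042 = - \frac{756008}{7257} - 47042 = - \frac{342139802}{7257}$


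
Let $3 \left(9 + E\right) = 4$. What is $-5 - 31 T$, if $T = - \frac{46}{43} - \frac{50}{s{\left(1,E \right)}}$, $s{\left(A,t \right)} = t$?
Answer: $- \frac{172097}{989} \approx -174.01$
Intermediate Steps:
$E = - \frac{23}{3}$ ($E = -9 + \frac{1}{3} \cdot 4 = -9 + \frac{4}{3} = - \frac{23}{3} \approx -7.6667$)
$T = \frac{5392}{989}$ ($T = - \frac{46}{43} - \frac{50}{- \frac{23}{3}} = \left(-46\right) \frac{1}{43} - - \frac{150}{23} = - \frac{46}{43} + \frac{150}{23} = \frac{5392}{989} \approx 5.452$)
$-5 - 31 T = -5 - \frac{167152}{989} = - \frac{172097}{989}$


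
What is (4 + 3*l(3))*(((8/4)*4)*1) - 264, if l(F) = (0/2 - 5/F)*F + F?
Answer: -280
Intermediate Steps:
l(F) = -5 + F (l(F) = (0*(½) - 5/F)*F + F = (0 - 5/F)*F + F = (-5/F)*F + F = -5 + F)
(4 + 3*l(3))*(((8/4)*4)*1) - 264 = (4 + 3*(-5 + 3))*(((8/4)*4)*1) - 264 = (4 + 3*(-2))*(((8*(¼))*4)*1) - 264 = (4 - 6)*((2*4)*1) - 264 = -16 - 264 = -280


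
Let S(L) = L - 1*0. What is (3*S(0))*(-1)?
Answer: 0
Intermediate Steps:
S(L) = L (S(L) = L + 0 = L)
(3*S(0))*(-1) = (3*0)*(-1) = 0*(-1) = 0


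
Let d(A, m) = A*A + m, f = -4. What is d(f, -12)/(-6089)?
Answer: -4/6089 ≈ -0.00065692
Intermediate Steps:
d(A, m) = m + A² (d(A, m) = A² + m = m + A²)
d(f, -12)/(-6089) = (-12 + (-4)²)/(-6089) = (-12 + 16)*(-1/6089) = 4*(-1/6089) = -4/6089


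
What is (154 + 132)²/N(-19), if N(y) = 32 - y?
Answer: 81796/51 ≈ 1603.8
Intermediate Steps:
(154 + 132)²/N(-19) = (154 + 132)²/(32 - 1*(-19)) = 286²/(32 + 19) = 81796/51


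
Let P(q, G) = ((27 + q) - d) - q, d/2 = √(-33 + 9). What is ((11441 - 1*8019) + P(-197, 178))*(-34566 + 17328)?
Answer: -59453862 + 68952*I*√6 ≈ -5.9454e+7 + 1.689e+5*I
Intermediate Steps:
d = 4*I*√6 (d = 2*√(-33 + 9) = 2*√(-24) = 2*(2*I*√6) = 4*I*√6 ≈ 9.798*I)
P(q, G) = 27 - 4*I*√6 (P(q, G) = ((27 + q) - 4*I*√6) - q = (27 + q - 4*I*√6) - q = 27 - 4*I*√6)
((11441 - 1*8019) + P(-197, 178))*(-34566 + 17328) = ((11441 - 1*8019) + (27 - 4*I*√6))*(-34566 + 17328) = ((11441 - 8019) + (27 - 4*I*√6))*(-17238) = (3422 + (27 - 4*I*√6))*(-17238) = (3449 - 4*I*√6)*(-17238) = -59453862 + 68952*I*√6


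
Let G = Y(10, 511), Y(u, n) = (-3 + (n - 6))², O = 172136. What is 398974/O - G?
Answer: -21689280785/86068 ≈ -2.5200e+5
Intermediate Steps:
Y(u, n) = (-9 + n)² (Y(u, n) = (-3 + (-6 + n))² = (-9 + n)²)
G = 252004 (G = (-9 + 511)² = 502² = 252004)
398974/O - G = 398974/172136 - 1*252004 = 398974*(1/172136) - 252004 = 199487/86068 - 252004 = -21689280785/86068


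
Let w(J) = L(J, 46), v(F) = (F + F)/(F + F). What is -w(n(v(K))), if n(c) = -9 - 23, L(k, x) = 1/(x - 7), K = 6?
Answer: -1/39 ≈ -0.025641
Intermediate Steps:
L(k, x) = 1/(-7 + x)
v(F) = 1 (v(F) = (2*F)/((2*F)) = (2*F)*(1/(2*F)) = 1)
n(c) = -32
w(J) = 1/39 (w(J) = 1/(-7 + 46) = 1/39)
-w(n(v(K))) = -1*1/39 = -1/39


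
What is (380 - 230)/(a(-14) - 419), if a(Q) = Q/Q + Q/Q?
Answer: -50/139 ≈ -0.35971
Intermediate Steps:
a(Q) = 2 (a(Q) = 1 + 1 = 2)
(380 - 230)/(a(-14) - 419) = (380 - 230)/(2 - 419) = 150/(-417) = 150*(-1/417) = -50/139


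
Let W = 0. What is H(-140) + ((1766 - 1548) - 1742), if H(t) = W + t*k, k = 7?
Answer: -2504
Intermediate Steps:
H(t) = 7*t (H(t) = 0 + t*7 = 0 + 7*t = 7*t)
H(-140) + ((1766 - 1548) - 1742) = 7*(-140) + ((1766 - 1548) - 1742) = -980 + (218 - 1742) = -980 - 1524 = -2504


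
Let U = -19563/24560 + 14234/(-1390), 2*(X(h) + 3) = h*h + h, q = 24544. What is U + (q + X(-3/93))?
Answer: 80475404861719/3280700240 ≈ 24530.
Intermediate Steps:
X(h) = -3 + h/2 + h**2/2 (X(h) = -3 + (h*h + h)/2 = -3 + (h**2 + h)/2 = -3 + (h + h**2)/2 = -3 + (h/2 + h**2/2) = -3 + h/2 + h**2/2)
U = -37677961/3413840 (U = -19563*1/24560 + 14234*(-1/1390) = -19563/24560 - 7117/695 = -37677961/3413840 ≈ -11.037)
U + (q + X(-3/93)) = -37677961/3413840 + (24544 + (-3 + (-3/93)/2 + (-3/93)**2/2)) = -37677961/3413840 + (24544 + (-3 + (-3*1/93)/2 + (-3*1/93)**2/2)) = -37677961/3413840 + (24544 + (-3 + (1/2)*(-1/31) + (-1/31)**2/2)) = -37677961/3413840 + (24544 + (-3 - 1/62 + (1/2)*(1/961))) = -37677961/3413840 + (24544 + (-3 - 1/62 + 1/1922)) = -37677961/3413840 + (24544 - 2898/961) = -37677961/3413840 + 23583886/961 = 80475404861719/3280700240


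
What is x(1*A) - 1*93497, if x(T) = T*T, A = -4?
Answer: -93481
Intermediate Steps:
x(T) = T²
x(1*A) - 1*93497 = (1*(-4))² - 1*93497 = (-4)² - 93497 = 16 - 93497 = -93481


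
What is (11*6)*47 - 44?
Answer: 3058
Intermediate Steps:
(11*6)*47 - 44 = 66*47 - 44 = 3102 - 44 = 3058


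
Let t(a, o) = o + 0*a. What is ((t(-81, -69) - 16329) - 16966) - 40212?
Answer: -73576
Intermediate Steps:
t(a, o) = o (t(a, o) = o + 0 = o)
((t(-81, -69) - 16329) - 16966) - 40212 = ((-69 - 16329) - 16966) - 40212 = (-16398 - 16966) - 40212 = -33364 - 40212 = -73576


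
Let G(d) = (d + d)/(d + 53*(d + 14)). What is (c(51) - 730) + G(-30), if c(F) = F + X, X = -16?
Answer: -305075/439 ≈ -694.93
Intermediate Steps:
c(F) = -16 + F (c(F) = F - 16 = -16 + F)
G(d) = 2*d/(742 + 54*d) (G(d) = (2*d)/(d + 53*(14 + d)) = (2*d)/(d + (742 + 53*d)) = (2*d)/(742 + 54*d) = 2*d/(742 + 54*d))
(c(51) - 730) + G(-30) = ((-16 + 51) - 730) - 30/(371 + 27*(-30)) = (35 - 730) - 30/(371 - 810) = -695 - 30/(-439) = -695 - 30*(-1/439) = -695 + 30/439 = -305075/439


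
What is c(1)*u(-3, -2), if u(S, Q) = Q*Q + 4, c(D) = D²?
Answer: 8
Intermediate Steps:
u(S, Q) = 4 + Q² (u(S, Q) = Q² + 4 = 4 + Q²)
c(1)*u(-3, -2) = 1²*(4 + (-2)²) = 1*(4 + 4) = 1*8 = 8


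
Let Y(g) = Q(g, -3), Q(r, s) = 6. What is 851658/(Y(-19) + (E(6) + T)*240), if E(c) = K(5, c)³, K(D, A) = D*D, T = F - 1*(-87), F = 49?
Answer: 141943/630441 ≈ 0.22515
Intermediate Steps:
Y(g) = 6
T = 136 (T = 49 - 1*(-87) = 49 + 87 = 136)
K(D, A) = D²
E(c) = 15625 (E(c) = (5²)³ = 25³ = 15625)
851658/(Y(-19) + (E(6) + T)*240) = 851658/(6 + (15625 + 136)*240) = 851658/(6 + 15761*240) = 851658/(6 + 3782640) = 851658/3782646 = 851658*(1/3782646) = 141943/630441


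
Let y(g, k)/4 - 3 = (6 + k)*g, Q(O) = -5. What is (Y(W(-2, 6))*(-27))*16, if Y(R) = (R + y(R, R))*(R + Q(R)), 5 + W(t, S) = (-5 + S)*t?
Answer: 171072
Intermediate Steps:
W(t, S) = -5 + t*(-5 + S) (W(t, S) = -5 + (-5 + S)*t = -5 + t*(-5 + S))
y(g, k) = 12 + 4*g*(6 + k) (y(g, k) = 12 + 4*((6 + k)*g) = 12 + 4*(g*(6 + k)) = 12 + 4*g*(6 + k))
Y(R) = (-5 + R)*(12 + 4*R² + 25*R) (Y(R) = (R + (12 + 24*R + 4*R*R))*(R - 5) = (R + (12 + 24*R + 4*R²))*(-5 + R) = (R + (12 + 4*R² + 24*R))*(-5 + R) = (12 + 4*R² + 25*R)*(-5 + R) = (-5 + R)*(12 + 4*R² + 25*R))
(Y(W(-2, 6))*(-27))*16 = ((-60 - 113*(-5 - 5*(-2) + 6*(-2)) + 4*(-5 - 5*(-2) + 6*(-2))³ + 5*(-5 - 5*(-2) + 6*(-2))²)*(-27))*16 = ((-60 - 113*(-5 + 10 - 12) + 4*(-5 + 10 - 12)³ + 5*(-5 + 10 - 12)²)*(-27))*16 = ((-60 - 113*(-7) + 4*(-7)³ + 5*(-7)²)*(-27))*16 = ((-60 + 791 + 4*(-343) + 5*49)*(-27))*16 = ((-60 + 791 - 1372 + 245)*(-27))*16 = -396*(-27)*16 = 10692*16 = 171072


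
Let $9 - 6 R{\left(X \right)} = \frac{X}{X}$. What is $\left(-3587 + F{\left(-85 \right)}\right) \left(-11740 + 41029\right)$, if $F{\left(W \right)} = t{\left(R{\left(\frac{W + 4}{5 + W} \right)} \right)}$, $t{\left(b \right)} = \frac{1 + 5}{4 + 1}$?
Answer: $- \frac{525122481}{5} \approx -1.0502 \cdot 10^{8}$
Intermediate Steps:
$R{\left(X \right)} = \frac{4}{3}$ ($R{\left(X \right)} = \frac{3}{2} - \frac{X \frac{1}{X}}{6} = \frac{3}{2} - \frac{1}{6} = \frac{4}{3}$)
$t{\left(b \right)} = \frac{6}{5}$
$F{\left(W \right)} = \frac{6}{5}$
$\left(-3587 + F{\left(-85 \right)}\right) \left(-11740 + 41029\right) = \left(-3587 + \frac{6}{5}\right) \left(-11740 + 41029\right) = \left(- \frac{17929}{5}\right) 29289 = - \frac{525122481}{5}$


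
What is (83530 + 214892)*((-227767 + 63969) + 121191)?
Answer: -12714866154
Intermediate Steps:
(83530 + 214892)*((-227767 + 63969) + 121191) = 298422*(-163798 + 121191) = 298422*(-42607) = -12714866154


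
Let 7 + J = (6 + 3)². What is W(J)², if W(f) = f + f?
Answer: 21904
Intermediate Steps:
J = 74 (J = -7 + (6 + 3)² = -7 + 9² = -7 + 81 = 74)
W(f) = 2*f
W(J)² = (2*74)² = 148² = 21904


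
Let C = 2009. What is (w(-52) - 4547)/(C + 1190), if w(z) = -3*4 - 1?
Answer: -4560/3199 ≈ -1.4254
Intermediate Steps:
w(z) = -13 (w(z) = -12 - 1 = -13)
(w(-52) - 4547)/(C + 1190) = (-13 - 4547)/(2009 + 1190) = -4560/3199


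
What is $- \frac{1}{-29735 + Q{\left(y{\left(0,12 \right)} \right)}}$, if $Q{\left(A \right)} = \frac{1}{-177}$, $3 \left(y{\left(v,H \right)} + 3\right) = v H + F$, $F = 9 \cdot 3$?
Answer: $\frac{177}{5263096} \approx 3.363 \cdot 10^{-5}$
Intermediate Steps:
$F = 27$
$y{\left(v,H \right)} = 6 + \frac{H v}{3}$ ($y{\left(v,H \right)} = -3 + \frac{v H + 27}{3} = -3 + \frac{H v + 27}{3} = -3 + \frac{27 + H v}{3} = -3 + \left(9 + \frac{H v}{3}\right) = 6 + \frac{H v}{3}$)
$Q{\left(A \right)} = - \frac{1}{177}$
$- \frac{1}{-29735 + Q{\left(y{\left(0,12 \right)} \right)}} = - \frac{1}{-29735 - \frac{1}{177}} = - \frac{1}{- \frac{5263096}{177}} = \left(-1\right) \left(- \frac{177}{5263096}\right) = \frac{177}{5263096}$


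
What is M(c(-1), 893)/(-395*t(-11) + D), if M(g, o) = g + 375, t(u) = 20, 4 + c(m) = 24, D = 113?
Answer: -395/7787 ≈ -0.050726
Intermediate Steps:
c(m) = 20 (c(m) = -4 + 24 = 20)
M(g, o) = 375 + g
M(c(-1), 893)/(-395*t(-11) + D) = (375 + 20)/(-395*20 + 113) = 395/(-7900 + 113) = 395/(-7787) = 395*(-1/7787) = -395/7787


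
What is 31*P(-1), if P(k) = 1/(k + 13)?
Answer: 31/12 ≈ 2.5833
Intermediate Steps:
P(k) = 1/(13 + k)
31*P(-1) = 31/(13 - 1) = 31/12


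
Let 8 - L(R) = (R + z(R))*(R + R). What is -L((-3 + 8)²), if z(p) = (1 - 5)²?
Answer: 2042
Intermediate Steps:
z(p) = 16 (z(p) = (-4)² = 16)
L(R) = 8 - 2*R*(16 + R) (L(R) = 8 - (R + 16)*(R + R) = 8 - (16 + R)*2*R = 8 - 2*R*(16 + R))
-L((-3 + 8)²) = -(8 - 32*(-3 + 8)² - 2*(-3 + 8)⁴) = -(8 - 32*5² - 2*(5²)²) = -(8 - 32*25 - 2*25²) = -(8 - 800 - 2*625) = -(8 - 800 - 1250) = -1*(-2042) = 2042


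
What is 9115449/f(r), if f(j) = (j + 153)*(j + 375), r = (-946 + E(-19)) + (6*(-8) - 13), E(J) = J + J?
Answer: 9115449/597640 ≈ 15.252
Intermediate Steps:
E(J) = 2*J
r = -1045 (r = (-946 + 2*(-19)) + (6*(-8) - 13) = (-946 - 38) + (-48 - 13) = -984 - 61 = -1045)
f(j) = (153 + j)*(375 + j)
9115449/f(r) = 9115449/(57375 + (-1045)² + 528*(-1045)) = 9115449/(57375 + 1092025 - 551760) = 9115449/597640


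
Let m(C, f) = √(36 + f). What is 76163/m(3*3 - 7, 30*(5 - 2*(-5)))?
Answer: 76163*√6/54 ≈ 3454.8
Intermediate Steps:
76163/m(3*3 - 7, 30*(5 - 2*(-5))) = 76163/(√(36 + 30*(5 - 2*(-5)))) = 76163/(√(36 + 30*(5 + 10))) = 76163/(√(36 + 30*15)) = 76163/(√(36 + 450)) = 76163/(√486) = 76163/((9*√6)) = 76163*(√6/54) = 76163*√6/54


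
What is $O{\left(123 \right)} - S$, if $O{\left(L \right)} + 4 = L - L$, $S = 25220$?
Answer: $-25224$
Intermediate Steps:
$O{\left(L \right)} = -4$ ($O{\left(L \right)} = -4 + \left(L - L\right) = -4 + 0 = -4$)
$O{\left(123 \right)} - S = -4 - 25220 = -25224$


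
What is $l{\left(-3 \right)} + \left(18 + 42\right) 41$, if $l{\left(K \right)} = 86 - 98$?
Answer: $2448$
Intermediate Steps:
$l{\left(K \right)} = -12$ ($l{\left(K \right)} = 86 - 98 = -12$)
$l{\left(-3 \right)} + \left(18 + 42\right) 41 = -12 + \left(18 + 42\right) 41 = -12 + 60 \cdot 41 = -12 + 2460 = 2448$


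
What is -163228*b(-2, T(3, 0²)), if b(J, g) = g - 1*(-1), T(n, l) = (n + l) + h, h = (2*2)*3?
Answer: -2611648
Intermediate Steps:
h = 12 (h = 4*3 = 12)
T(n, l) = 12 + l + n (T(n, l) = (n + l) + 12 = (l + n) + 12 = 12 + l + n)
b(J, g) = 1 + g (b(J, g) = g + 1 = 1 + g)
-163228*b(-2, T(3, 0²)) = -163228*(1 + (12 + 0² + 3)) = -163228*(1 + (12 + 0 + 3)) = -163228*(1 + 15) = -163228*16 = -2611648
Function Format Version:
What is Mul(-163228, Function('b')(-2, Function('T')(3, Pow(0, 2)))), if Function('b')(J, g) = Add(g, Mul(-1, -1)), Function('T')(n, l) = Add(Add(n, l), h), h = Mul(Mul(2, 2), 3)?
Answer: -2611648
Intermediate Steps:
h = 12 (h = Mul(4, 3) = 12)
Function('T')(n, l) = Add(12, l, n) (Function('T')(n, l) = Add(Add(n, l), 12) = Add(Add(l, n), 12) = Add(12, l, n))
Function('b')(J, g) = Add(1, g) (Function('b')(J, g) = Add(g, 1) = Add(1, g))
Mul(-163228, Function('b')(-2, Function('T')(3, Pow(0, 2)))) = Mul(-163228, Add(1, Add(12, Pow(0, 2), 3))) = Mul(-163228, Add(1, Add(12, 0, 3))) = Mul(-163228, Add(1, 15)) = Mul(-163228, 16) = -2611648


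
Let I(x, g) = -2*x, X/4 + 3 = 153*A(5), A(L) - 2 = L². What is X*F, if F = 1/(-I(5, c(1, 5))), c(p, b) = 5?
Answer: 8256/5 ≈ 1651.2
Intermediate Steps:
A(L) = 2 + L²
X = 16512 (X = -12 + 4*(153*(2 + 5²)) = -12 + 4*(153*(2 + 25)) = -12 + 4*(153*27) = -12 + 4*4131 = -12 + 16524 = 16512)
F = ⅒ (F = 1/(-(-2)*5) = 1/(-1*(-10)) = 1/10 = ⅒ ≈ 0.10000)
X*F = 16512*(⅒) = 8256/5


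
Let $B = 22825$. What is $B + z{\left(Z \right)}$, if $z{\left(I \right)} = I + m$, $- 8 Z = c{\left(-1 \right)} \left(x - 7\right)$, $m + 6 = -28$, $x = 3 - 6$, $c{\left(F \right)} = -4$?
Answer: $22786$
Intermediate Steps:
$x = -3$ ($x = 3 - 6 = -3$)
$m = -34$ ($m = -6 - 28 = -34$)
$Z = -5$ ($Z = - \frac{\left(-4\right) \left(-3 - 7\right)}{8} = - \frac{\left(-4\right) \left(-10\right)}{8} = \left(- \frac{1}{8}\right) 40 = -5$)
$z{\left(I \right)} = -34 + I$ ($z{\left(I \right)} = I - 34 = -34 + I$)
$B + z{\left(Z \right)} = 22825 - 39 = 22786$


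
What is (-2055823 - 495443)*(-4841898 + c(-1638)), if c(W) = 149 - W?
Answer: 12348410630526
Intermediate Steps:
(-2055823 - 495443)*(-4841898 + c(-1638)) = (-2055823 - 495443)*(-4841898 + (149 - 1*(-1638))) = -2551266*(-4841898 + (149 + 1638)) = -2551266*(-4841898 + 1787) = -2551266*(-4840111) = 12348410630526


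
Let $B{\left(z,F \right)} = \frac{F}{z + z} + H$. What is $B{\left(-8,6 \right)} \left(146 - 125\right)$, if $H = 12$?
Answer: $\frac{1953}{8} \approx 244.13$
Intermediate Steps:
$B{\left(z,F \right)} = 12 + \frac{F}{2 z}$ ($B{\left(z,F \right)} = \frac{F}{z + z} + 12 = \frac{F}{2 z} + 12 = 12 + \frac{F}{2 z}$)
$B{\left(-8,6 \right)} \left(146 - 125\right) = \left(12 + \frac{1}{2} \cdot 6 \frac{1}{-8}\right) \left(146 - 125\right) = \left(12 + \frac{1}{2} \cdot 6 \left(- \frac{1}{8}\right)\right) 21 = \left(12 - \frac{3}{8}\right) 21 = \frac{93}{8} \cdot 21 = \frac{1953}{8}$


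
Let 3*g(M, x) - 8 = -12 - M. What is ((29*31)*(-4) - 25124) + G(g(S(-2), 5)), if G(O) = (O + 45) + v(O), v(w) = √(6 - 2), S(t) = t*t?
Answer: -86027/3 ≈ -28676.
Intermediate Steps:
S(t) = t²
g(M, x) = -4/3 - M/3 (g(M, x) = 8/3 + (-12 - M)/3 = 8/3 + (-4 - M/3) = -4/3 - M/3)
v(w) = 2 (v(w) = √4 = 2)
G(O) = 47 + O (G(O) = (O + 45) + 2 = (45 + O) + 2 = 47 + O)
((29*31)*(-4) - 25124) + G(g(S(-2), 5)) = ((29*31)*(-4) - 25124) + (47 + (-4/3 - ⅓*(-2)²)) = (899*(-4) - 25124) + (47 + (-4/3 - ⅓*4)) = (-3596 - 25124) + (47 + (-4/3 - 4/3)) = -28720 + (47 - 8/3) = -28720 + 133/3 = -86027/3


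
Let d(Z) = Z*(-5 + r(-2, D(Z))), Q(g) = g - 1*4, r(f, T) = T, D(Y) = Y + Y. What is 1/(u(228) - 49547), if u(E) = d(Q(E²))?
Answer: 1/5403531353 ≈ 1.8506e-10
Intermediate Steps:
D(Y) = 2*Y
Q(g) = -4 + g (Q(g) = g - 4 = -4 + g)
d(Z) = Z*(-5 + 2*Z)
u(E) = (-13 + 2*E²)*(-4 + E²) (u(E) = (-4 + E²)*(-5 + 2*(-4 + E²)) = (-4 + E²)*(-5 + (-8 + 2*E²)) = (-4 + E²)*(-13 + 2*E²) = (-13 + 2*E²)*(-4 + E²))
1/(u(228) - 49547) = 1/((-13 + 2*228²)*(-4 + 228²) - 49547) = 1/((-13 + 2*51984)*(-4 + 51984) - 49547) = 1/((-13 + 103968)*51980 - 49547) = 1/(103955*51980 - 49547) = 1/(5403580900 - 49547) = 1/5403531353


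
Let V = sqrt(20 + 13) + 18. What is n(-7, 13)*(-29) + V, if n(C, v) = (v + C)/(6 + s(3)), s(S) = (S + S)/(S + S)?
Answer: -48/7 + sqrt(33) ≈ -1.1126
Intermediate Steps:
s(S) = 1 (s(S) = (2*S)/((2*S)) = (2*S)*(1/(2*S)) = 1)
n(C, v) = C/7 + v/7 (n(C, v) = (v + C)/(6 + 1) = (C + v)/7 = (C + v)*(1/7) = C/7 + v/7)
V = 18 + sqrt(33) (V = sqrt(33) + 18 = 18 + sqrt(33) ≈ 23.745)
n(-7, 13)*(-29) + V = ((1/7)*(-7) + (1/7)*13)*(-29) + (18 + sqrt(33)) = (-1 + 13/7)*(-29) + (18 + sqrt(33)) = (6/7)*(-29) + (18 + sqrt(33)) = -174/7 + (18 + sqrt(33)) = -48/7 + sqrt(33)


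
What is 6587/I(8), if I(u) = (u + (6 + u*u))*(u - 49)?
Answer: -6587/3198 ≈ -2.0597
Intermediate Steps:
I(u) = (-49 + u)*(6 + u + u²) (I(u) = (u + (6 + u²))*(-49 + u) = (6 + u + u²)*(-49 + u) = (-49 + u)*(6 + u + u²))
6587/I(8) = 6587/(-294 + 8³ - 48*8² - 43*8) = 6587/(-294 + 512 - 48*64 - 344) = 6587/(-294 + 512 - 3072 - 344) = 6587/(-3198) = 6587*(-1/3198) = -6587/3198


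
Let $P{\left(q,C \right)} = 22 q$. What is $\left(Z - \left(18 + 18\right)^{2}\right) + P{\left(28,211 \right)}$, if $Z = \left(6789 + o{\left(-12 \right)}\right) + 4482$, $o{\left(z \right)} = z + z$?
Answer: $10567$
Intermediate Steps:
$o{\left(z \right)} = 2 z$
$Z = 11247$ ($Z = \left(6789 + 2 \left(-12\right)\right) + 4482 = \left(6789 - 24\right) + 4482 = 6765 + 4482 = 11247$)
$\left(Z - \left(18 + 18\right)^{2}\right) + P{\left(28,211 \right)} = \left(11247 - \left(18 + 18\right)^{2}\right) + 22 \cdot 28 = \left(11247 - 36^{2}\right) + 616 = \left(11247 - 1296\right) + 616 = 9951 + 616 = 10567$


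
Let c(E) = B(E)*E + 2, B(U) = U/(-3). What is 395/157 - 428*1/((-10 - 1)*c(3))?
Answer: -62851/1727 ≈ -36.393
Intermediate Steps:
B(U) = -U/3 (B(U) = U*(-⅓) = -U/3)
c(E) = 2 - E²/3 (c(E) = (-E/3)*E + 2 = -E²/3 + 2 = 2 - E²/3)
395/157 - 428*1/((-10 - 1)*c(3)) = 395/157 - 428*1/((-10 - 1)*(2 - ⅓*3²)) = 395*(1/157) - 428*(-1/(11*(2 - ⅓*9))) = 395/157 - 428*(-1/(11*(2 - 3))) = 395/157 - 428/((-1*(-11))) = 395/157 - 428/11 = -62851/1727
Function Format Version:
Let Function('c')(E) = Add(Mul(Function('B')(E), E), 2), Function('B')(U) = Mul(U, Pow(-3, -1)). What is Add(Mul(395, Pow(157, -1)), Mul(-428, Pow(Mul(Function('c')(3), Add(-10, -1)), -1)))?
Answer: Rational(-62851, 1727) ≈ -36.393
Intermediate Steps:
Function('B')(U) = Mul(Rational(-1, 3), U) (Function('B')(U) = Mul(U, Rational(-1, 3)) = Mul(Rational(-1, 3), U))
Function('c')(E) = Add(2, Mul(Rational(-1, 3), Pow(E, 2))) (Function('c')(E) = Add(Mul(Mul(Rational(-1, 3), E), E), 2) = Add(Mul(Rational(-1, 3), Pow(E, 2)), 2) = Add(2, Mul(Rational(-1, 3), Pow(E, 2))))
Add(Mul(395, Pow(157, -1)), Mul(-428, Pow(Mul(Function('c')(3), Add(-10, -1)), -1))) = Add(Mul(395, Pow(157, -1)), Mul(-428, Pow(Mul(Add(2, Mul(Rational(-1, 3), Pow(3, 2))), Add(-10, -1)), -1))) = Add(Mul(395, Rational(1, 157)), Mul(-428, Pow(Mul(Add(2, Mul(Rational(-1, 3), 9)), -11), -1))) = Add(Rational(395, 157), Mul(-428, Pow(Mul(Add(2, -3), -11), -1))) = Add(Rational(395, 157), Mul(-428, Pow(Mul(-1, -11), -1))) = Add(Rational(395, 157), Mul(-428, Pow(11, -1))) = Add(Rational(395, 157), Mul(-428, Rational(1, 11))) = Add(Rational(395, 157), Rational(-428, 11)) = Rational(-62851, 1727)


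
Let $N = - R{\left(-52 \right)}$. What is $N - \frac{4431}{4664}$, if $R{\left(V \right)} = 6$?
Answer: $- \frac{32415}{4664} \approx -6.95$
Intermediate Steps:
$N = -6$ ($N = \left(-1\right) 6 = -6$)
$N - \frac{4431}{4664} = -6 - \frac{4431}{4664} = - \frac{32415}{4664}$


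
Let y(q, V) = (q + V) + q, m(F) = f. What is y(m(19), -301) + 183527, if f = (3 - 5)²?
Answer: 183234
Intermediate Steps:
f = 4 (f = (-2)² = 4)
m(F) = 4
y(q, V) = V + 2*q (y(q, V) = (V + q) + q = V + 2*q)
y(m(19), -301) + 183527 = (-301 + 2*4) + 183527 = (-301 + 8) + 183527 = -293 + 183527 = 183234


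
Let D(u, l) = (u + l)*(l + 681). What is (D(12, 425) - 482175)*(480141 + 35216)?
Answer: 591114479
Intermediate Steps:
D(u, l) = (681 + l)*(l + u) (D(u, l) = (l + u)*(681 + l) = (681 + l)*(l + u))
(D(12, 425) - 482175)*(480141 + 35216) = ((425² + 681*425 + 681*12 + 425*12) - 482175)*(480141 + 35216) = ((180625 + 289425 + 8172 + 5100) - 482175)*515357 = (483322 - 482175)*515357 = 1147*515357 = 591114479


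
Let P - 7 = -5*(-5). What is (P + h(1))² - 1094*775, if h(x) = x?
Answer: -846761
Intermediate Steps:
P = 32 (P = 7 - 5*(-5) = 7 + 25 = 32)
(P + h(1))² - 1094*775 = (32 + 1)² - 1094*775 = 33² - 847850 = 1089 - 847850 = -846761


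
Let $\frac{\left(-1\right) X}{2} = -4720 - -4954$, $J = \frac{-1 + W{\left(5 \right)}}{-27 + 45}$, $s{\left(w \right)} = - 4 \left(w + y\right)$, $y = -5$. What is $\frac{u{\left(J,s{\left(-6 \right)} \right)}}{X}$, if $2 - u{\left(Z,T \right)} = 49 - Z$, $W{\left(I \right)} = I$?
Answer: $\frac{421}{4212} \approx 0.099952$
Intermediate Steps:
$s{\left(w \right)} = 20 - 4 w$ ($s{\left(w \right)} = - 4 \left(w - 5\right) = - 4 \left(-5 + w\right) = 20 - 4 w$)
$J = \frac{2}{9}$ ($J = \frac{-1 + 5}{-27 + 45} = \frac{4}{18} = 4 \cdot \frac{1}{18} = \frac{2}{9} \approx 0.22222$)
$u{\left(Z,T \right)} = -47 + Z$ ($u{\left(Z,T \right)} = 2 - \left(49 - Z\right) = 2 + \left(-49 + Z\right) = -47 + Z$)
$X = -468$ ($X = - 2 \left(-4720 - -4954\right) = - 2 \left(-4720 + 4954\right) = \left(-2\right) 234 = -468$)
$\frac{u{\left(J,s{\left(-6 \right)} \right)}}{X} = \frac{-47 + \frac{2}{9}}{-468} = \left(- \frac{421}{9}\right) \left(- \frac{1}{468}\right) = \frac{421}{4212}$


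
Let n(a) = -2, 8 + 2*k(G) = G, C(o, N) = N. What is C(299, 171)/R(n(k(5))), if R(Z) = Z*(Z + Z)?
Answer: 171/8 ≈ 21.375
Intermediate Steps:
k(G) = -4 + G/2
R(Z) = 2*Z² (R(Z) = Z*(2*Z) = 2*Z²)
C(299, 171)/R(n(k(5))) = 171/((2*(-2)²)) = 171/((2*4)) = 171/8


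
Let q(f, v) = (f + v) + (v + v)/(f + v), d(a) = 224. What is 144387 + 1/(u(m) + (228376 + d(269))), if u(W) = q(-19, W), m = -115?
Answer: 2210180467486/15307337 ≈ 1.4439e+5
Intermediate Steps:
q(f, v) = f + v + 2*v/(f + v) (q(f, v) = (f + v) + (2*v)/(f + v) = (f + v) + 2*v/(f + v) = f + v + 2*v/(f + v))
u(W) = (361 + W² - 36*W)/(-19 + W) (u(W) = ((-19)² + W² + 2*W + 2*(-19)*W)/(-19 + W) = (361 + W² + 2*W - 38*W)/(-19 + W) = (361 + W² - 36*W)/(-19 + W))
144387 + 1/(u(m) + (228376 + d(269))) = 144387 + 1/((361 + (-115)² - 36*(-115))/(-19 - 115) + (228376 + 224)) = 144387 + 1/((361 + 13225 + 4140)/(-134) + 228600) = 144387 + 1/(-1/134*17726 + 228600) = 144387 + 1/(-8863/67 + 228600) = 144387 + 1/(15307337/67) = 144387 + 67/15307337 = 2210180467486/15307337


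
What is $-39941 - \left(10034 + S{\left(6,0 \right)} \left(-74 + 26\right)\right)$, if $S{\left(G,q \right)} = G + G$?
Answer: $-49399$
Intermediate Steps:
$S{\left(G,q \right)} = 2 G$
$-39941 - \left(10034 + S{\left(6,0 \right)} \left(-74 + 26\right)\right) = -39941 - \left(10034 + 2 \cdot 6 \left(-74 + 26\right)\right) = -39941 - \left(10034 + 12 \left(-48\right)\right) = -39941 - 9458 = -49399$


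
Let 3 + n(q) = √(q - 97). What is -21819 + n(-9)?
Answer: -21822 + I*√106 ≈ -21822.0 + 10.296*I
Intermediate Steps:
n(q) = -3 + √(-97 + q) (n(q) = -3 + √(q - 97) = -3 + √(-97 + q))
-21819 + n(-9) = -21819 + (-3 + √(-97 - 9)) = -21819 + (-3 + √(-106)) = -21819 + (-3 + I*√106) = -21822 + I*√106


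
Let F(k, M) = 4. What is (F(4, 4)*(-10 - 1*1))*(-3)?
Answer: 132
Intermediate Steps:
(F(4, 4)*(-10 - 1*1))*(-3) = (4*(-10 - 1*1))*(-3) = (4*(-10 - 1))*(-3) = (4*(-11))*(-3) = -44*(-3) = 132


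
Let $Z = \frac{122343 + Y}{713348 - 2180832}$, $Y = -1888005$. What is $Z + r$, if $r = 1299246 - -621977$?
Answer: $\frac{1409682889297}{733742} \approx 1.9212 \cdot 10^{6}$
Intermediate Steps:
$r = 1921223$ ($r = 1299246 + 621977 = 1921223$)
$Z = \frac{882831}{733742}$ ($Z = \frac{122343 - 1888005}{713348 - 2180832} = - \frac{1765662}{-1467484} = \left(-1765662\right) \left(- \frac{1}{1467484}\right) = \frac{882831}{733742} \approx 1.2032$)
$Z + r = \frac{882831}{733742} + 1921223 = \frac{1409682889297}{733742}$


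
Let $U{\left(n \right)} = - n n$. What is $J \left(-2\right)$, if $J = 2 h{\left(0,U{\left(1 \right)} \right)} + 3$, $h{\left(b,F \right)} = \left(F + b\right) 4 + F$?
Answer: $14$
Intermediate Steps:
$U{\left(n \right)} = - n^{2}$
$h{\left(b,F \right)} = 4 b + 5 F$ ($h{\left(b,F \right)} = \left(4 F + 4 b\right) + F = 4 b + 5 F$)
$J = -7$ ($J = 2 \left(4 \cdot 0 + 5 \left(- 1^{2}\right)\right) + 3 = 2 \left(0 + 5 \left(\left(-1\right) 1\right)\right) + 3 = 2 \left(0 + 5 \left(-1\right)\right) + 3 = 2 \left(0 - 5\right) + 3 = 2 \left(-5\right) + 3 = -10 + 3 = -7$)
$J \left(-2\right) = \left(-7\right) \left(-2\right) = 14$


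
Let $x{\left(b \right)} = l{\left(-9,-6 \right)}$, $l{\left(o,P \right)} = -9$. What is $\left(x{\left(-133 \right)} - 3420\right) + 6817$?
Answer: $3388$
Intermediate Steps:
$x{\left(b \right)} = -9$
$\left(x{\left(-133 \right)} - 3420\right) + 6817 = \left(-9 - 3420\right) + 6817 = -3429 + 6817 = 3388$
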